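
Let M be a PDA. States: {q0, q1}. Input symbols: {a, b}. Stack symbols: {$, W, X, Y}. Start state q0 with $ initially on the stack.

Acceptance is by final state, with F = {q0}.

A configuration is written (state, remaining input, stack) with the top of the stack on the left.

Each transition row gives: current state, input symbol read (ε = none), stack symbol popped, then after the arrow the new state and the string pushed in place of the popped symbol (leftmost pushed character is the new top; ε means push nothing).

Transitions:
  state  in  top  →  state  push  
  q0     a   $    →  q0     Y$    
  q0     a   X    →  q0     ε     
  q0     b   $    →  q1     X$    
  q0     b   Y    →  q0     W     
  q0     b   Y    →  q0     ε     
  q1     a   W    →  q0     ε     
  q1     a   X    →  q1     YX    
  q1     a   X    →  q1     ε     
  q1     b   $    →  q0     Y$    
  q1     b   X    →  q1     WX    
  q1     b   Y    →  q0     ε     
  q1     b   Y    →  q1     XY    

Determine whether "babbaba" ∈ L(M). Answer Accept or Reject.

One accepting computation: (q0, babbaba, $) ⊢ (q1, abbaba, X$) ⊢ (q1, bbaba, $) ⊢ (q0, baba, Y$) ⊢ (q0, aba, $) ⊢ (q0, ba, Y$) ⊢ (q0, a, $) ⊢ (q0, ε, Y$)
All input consumed and state q0 ∈ F.

Accept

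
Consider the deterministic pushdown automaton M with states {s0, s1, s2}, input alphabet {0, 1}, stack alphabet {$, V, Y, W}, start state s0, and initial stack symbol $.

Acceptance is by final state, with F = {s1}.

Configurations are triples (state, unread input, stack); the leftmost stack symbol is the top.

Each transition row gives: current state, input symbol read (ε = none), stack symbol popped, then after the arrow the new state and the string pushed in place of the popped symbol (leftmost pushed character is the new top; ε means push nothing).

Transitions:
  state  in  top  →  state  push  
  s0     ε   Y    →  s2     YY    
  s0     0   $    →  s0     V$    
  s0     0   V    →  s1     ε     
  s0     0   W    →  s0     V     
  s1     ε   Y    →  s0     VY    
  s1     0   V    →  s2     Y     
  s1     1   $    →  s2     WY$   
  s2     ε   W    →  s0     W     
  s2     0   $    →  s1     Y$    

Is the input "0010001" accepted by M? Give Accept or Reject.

Reject

(s0, 0010001, $) ⊢ (s0, 010001, V$) ⊢ (s1, 10001, $) ⊢ (s2, 0001, WY$) ⊢ (s0, 0001, WY$) ⊢ (s0, 001, VY$) ⊢ (s1, 01, Y$) ⊢ (s0, 01, VY$) ⊢ (s1, 1, Y$) ⊢ (s0, 1, VY$)
No transition applies at (s0, 1, VY$); input not fully consumed.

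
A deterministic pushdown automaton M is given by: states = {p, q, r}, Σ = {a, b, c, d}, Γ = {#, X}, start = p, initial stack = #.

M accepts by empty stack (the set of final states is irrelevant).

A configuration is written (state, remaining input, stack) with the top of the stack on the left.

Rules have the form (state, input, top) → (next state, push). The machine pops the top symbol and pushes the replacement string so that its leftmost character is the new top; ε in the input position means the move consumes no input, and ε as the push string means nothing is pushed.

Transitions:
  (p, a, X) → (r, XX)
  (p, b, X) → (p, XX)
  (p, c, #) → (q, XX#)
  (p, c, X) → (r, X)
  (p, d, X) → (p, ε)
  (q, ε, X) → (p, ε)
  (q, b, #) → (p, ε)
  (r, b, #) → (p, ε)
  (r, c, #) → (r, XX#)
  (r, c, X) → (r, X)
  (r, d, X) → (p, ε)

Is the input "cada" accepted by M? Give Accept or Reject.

(p, cada, #)
  read c, top #: go to q, push XX# → (q, ada, XX#)
  ε-move, top X: go to p, push ε → (p, ada, X#)
  read a, top X: go to r, push XX → (r, da, XX#)
  read d, top X: go to p, push ε → (p, a, X#)
  read a, top X: go to r, push XX → (r, ε, XX#)
All input consumed; stack is XX#, not empty, and no further ε-move applies.

Reject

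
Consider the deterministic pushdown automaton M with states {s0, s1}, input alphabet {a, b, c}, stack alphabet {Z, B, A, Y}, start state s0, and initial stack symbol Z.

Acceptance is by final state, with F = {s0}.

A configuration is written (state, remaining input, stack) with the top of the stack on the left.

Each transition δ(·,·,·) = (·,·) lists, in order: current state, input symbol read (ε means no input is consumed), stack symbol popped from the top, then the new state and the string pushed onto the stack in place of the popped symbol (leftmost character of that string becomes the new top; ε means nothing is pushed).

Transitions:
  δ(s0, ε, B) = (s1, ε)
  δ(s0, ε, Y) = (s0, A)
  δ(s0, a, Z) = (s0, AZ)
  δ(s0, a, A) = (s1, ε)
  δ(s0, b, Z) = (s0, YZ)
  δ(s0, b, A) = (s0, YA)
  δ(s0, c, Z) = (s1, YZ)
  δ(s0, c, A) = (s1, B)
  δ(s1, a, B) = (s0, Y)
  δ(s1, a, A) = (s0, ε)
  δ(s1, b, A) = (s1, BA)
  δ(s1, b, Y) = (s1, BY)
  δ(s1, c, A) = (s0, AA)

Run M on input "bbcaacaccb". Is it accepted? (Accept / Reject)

Reject

(s0, bbcaacaccb, Z)
  read b, top Z: go to s0, push YZ → (s0, bcaacaccb, YZ)
  ε-move, top Y: go to s0, push A → (s0, bcaacaccb, AZ)
  read b, top A: go to s0, push YA → (s0, caacaccb, YAZ)
  ε-move, top Y: go to s0, push A → (s0, caacaccb, AAZ)
  read c, top A: go to s1, push B → (s1, aacaccb, BAZ)
  read a, top B: go to s0, push Y → (s0, acaccb, YAZ)
  ε-move, top Y: go to s0, push A → (s0, acaccb, AAZ)
  read a, top A: go to s1, push ε → (s1, caccb, AZ)
  read c, top A: go to s0, push AA → (s0, accb, AAZ)
  read a, top A: go to s1, push ε → (s1, ccb, AZ)
  read c, top A: go to s0, push AA → (s0, cb, AAZ)
  read c, top A: go to s1, push B → (s1, b, BAZ)
No transition applies at (s1, b, BAZ); input not fully consumed.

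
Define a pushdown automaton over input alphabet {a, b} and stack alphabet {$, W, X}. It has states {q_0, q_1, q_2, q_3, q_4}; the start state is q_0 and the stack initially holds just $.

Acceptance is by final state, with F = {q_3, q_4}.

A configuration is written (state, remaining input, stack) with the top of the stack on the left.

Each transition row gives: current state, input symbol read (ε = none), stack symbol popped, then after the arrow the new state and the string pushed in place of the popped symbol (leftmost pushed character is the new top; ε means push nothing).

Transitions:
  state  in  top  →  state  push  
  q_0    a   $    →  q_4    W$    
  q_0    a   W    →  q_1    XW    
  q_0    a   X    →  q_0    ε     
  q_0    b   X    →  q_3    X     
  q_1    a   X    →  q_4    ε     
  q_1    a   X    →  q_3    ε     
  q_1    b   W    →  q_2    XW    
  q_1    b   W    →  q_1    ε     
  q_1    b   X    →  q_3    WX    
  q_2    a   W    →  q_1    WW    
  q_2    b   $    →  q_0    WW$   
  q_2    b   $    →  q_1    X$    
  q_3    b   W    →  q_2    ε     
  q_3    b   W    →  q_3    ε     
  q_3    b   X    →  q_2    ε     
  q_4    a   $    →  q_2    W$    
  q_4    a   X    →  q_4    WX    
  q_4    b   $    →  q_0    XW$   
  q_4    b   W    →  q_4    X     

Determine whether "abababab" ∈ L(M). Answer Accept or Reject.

One accepting computation: (q_0, abababab, $) ⊢ (q_4, bababab, W$) ⊢ (q_4, ababab, X$) ⊢ (q_4, babab, WX$) ⊢ (q_4, abab, XX$) ⊢ (q_4, bab, WXX$) ⊢ (q_4, ab, XXX$) ⊢ (q_4, b, WXXX$) ⊢ (q_4, ε, XXXX$)
All input consumed and state q_4 ∈ F.

Accept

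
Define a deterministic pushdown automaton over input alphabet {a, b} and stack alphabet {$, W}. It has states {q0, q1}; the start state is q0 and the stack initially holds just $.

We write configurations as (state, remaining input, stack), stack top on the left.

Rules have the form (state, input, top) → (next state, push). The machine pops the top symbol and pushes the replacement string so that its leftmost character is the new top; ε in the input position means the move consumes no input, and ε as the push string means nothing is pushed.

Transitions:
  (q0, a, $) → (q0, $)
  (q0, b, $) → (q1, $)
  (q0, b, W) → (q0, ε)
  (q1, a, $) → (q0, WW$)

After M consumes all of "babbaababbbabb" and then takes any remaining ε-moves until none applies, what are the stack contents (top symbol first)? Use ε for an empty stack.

(q0, babbaababbbabb, $)
  read b, top $: go to q1, push $ → (q1, abbaababbbabb, $)
  read a, top $: go to q0, push WW$ → (q0, bbaababbbabb, WW$)
  read b, top W: go to q0, push ε → (q0, baababbbabb, W$)
  read b, top W: go to q0, push ε → (q0, aababbbabb, $)
  read a, top $: go to q0, push $ → (q0, ababbbabb, $)
  read a, top $: go to q0, push $ → (q0, babbbabb, $)
  read b, top $: go to q1, push $ → (q1, abbbabb, $)
  read a, top $: go to q0, push WW$ → (q0, bbbabb, WW$)
  read b, top W: go to q0, push ε → (q0, bbabb, W$)
  read b, top W: go to q0, push ε → (q0, babb, $)
  read b, top $: go to q1, push $ → (q1, abb, $)
  read a, top $: go to q0, push WW$ → (q0, bb, WW$)
  read b, top W: go to q0, push ε → (q0, b, W$)
  read b, top W: go to q0, push ε → (q0, ε, $)
All input consumed in state q0 with stack $.

$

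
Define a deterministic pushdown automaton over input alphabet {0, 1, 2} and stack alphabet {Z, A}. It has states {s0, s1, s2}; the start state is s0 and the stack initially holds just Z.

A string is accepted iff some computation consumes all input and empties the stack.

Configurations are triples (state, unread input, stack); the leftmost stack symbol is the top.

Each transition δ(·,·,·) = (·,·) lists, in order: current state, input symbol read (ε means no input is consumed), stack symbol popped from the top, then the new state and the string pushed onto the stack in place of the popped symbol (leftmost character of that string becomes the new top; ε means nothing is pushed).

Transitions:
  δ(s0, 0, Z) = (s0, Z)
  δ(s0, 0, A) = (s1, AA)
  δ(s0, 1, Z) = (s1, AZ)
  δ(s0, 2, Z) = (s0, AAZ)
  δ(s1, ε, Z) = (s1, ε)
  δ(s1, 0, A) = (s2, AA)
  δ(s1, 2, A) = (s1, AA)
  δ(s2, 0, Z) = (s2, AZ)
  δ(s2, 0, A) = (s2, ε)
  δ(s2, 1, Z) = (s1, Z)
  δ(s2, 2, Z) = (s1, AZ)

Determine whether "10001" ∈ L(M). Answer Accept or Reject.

Accept

(s0, 10001, Z)
  read 1, top Z: go to s1, push AZ → (s1, 0001, AZ)
  read 0, top A: go to s2, push AA → (s2, 001, AAZ)
  read 0, top A: go to s2, push ε → (s2, 01, AZ)
  read 0, top A: go to s2, push ε → (s2, 1, Z)
  read 1, top Z: go to s1, push Z → (s1, ε, Z)
  ε-move, top Z: go to s1, push ε → (s1, ε, ε)
All input consumed and the stack is empty.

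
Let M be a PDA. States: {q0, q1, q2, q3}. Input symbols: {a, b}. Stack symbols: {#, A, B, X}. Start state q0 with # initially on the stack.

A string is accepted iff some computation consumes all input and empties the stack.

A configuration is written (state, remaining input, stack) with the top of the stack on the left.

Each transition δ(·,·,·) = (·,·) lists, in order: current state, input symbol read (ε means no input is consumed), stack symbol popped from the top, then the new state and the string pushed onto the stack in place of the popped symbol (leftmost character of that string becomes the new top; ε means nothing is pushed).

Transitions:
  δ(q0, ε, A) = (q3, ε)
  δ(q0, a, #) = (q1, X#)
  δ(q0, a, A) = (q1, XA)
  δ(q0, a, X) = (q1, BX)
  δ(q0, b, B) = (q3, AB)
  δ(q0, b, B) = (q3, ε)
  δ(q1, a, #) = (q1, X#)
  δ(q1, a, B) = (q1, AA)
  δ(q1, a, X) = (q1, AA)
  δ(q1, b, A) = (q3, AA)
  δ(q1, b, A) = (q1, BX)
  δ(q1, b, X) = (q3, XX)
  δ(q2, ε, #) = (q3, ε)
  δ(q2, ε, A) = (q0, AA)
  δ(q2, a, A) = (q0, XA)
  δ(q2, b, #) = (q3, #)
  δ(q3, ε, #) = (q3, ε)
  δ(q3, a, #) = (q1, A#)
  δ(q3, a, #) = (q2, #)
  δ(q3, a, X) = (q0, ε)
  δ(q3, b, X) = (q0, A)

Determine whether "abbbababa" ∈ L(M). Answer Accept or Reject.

One accepting computation: (q0, abbbababa, #) ⊢ (q1, bbbababa, X#) ⊢ (q3, bbababa, XX#) ⊢ (q0, bababa, AX#) ⊢ (q3, bababa, X#) ⊢ (q0, ababa, A#) ⊢ (q3, ababa, #) ⊢ (q2, baba, #) ⊢ (q3, aba, #) ⊢ (q2, ba, #) ⊢ (q3, a, #) ⊢ (q2, ε, #) ⊢ (q3, ε, ε)
All input consumed and the stack is empty.

Accept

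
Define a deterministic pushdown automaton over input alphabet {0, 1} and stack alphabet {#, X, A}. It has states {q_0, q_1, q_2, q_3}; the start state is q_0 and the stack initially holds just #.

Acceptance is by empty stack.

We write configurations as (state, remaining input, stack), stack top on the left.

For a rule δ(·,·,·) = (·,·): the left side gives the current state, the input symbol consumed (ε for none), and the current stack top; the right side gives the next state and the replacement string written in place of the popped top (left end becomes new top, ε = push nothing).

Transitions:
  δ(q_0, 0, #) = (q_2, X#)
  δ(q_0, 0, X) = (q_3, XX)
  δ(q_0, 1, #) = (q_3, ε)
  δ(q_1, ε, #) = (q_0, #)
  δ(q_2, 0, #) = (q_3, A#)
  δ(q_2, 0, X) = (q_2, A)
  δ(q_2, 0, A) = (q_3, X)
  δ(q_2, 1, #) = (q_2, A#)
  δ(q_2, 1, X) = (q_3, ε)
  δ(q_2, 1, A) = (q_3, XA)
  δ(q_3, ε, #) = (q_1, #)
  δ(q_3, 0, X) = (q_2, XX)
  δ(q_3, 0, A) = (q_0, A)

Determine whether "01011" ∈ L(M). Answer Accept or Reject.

(q_0, 01011, #)
  read 0, top #: go to q_2, push X# → (q_2, 1011, X#)
  read 1, top X: go to q_3, push ε → (q_3, 011, #)
  ε-move, top #: go to q_1, push # → (q_1, 011, #)
  ε-move, top #: go to q_0, push # → (q_0, 011, #)
  read 0, top #: go to q_2, push X# → (q_2, 11, X#)
  read 1, top X: go to q_3, push ε → (q_3, 1, #)
  ε-move, top #: go to q_1, push # → (q_1, 1, #)
  ε-move, top #: go to q_0, push # → (q_0, 1, #)
  read 1, top #: go to q_3, push ε → (q_3, ε, ε)
All input consumed and the stack is empty.

Accept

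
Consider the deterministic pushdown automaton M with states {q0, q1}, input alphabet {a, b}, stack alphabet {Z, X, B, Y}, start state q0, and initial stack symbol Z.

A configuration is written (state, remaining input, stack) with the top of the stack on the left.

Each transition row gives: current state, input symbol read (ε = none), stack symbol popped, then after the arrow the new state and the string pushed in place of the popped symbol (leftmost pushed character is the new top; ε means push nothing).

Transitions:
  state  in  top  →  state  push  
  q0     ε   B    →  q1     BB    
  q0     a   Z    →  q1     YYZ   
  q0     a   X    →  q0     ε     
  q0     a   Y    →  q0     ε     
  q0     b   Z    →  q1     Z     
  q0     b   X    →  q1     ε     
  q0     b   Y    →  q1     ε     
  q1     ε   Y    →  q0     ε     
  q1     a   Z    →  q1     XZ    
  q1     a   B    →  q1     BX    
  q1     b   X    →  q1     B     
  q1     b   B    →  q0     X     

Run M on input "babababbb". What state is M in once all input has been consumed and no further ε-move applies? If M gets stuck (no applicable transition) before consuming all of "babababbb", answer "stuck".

(q0, babababbb, Z)
  read b, top Z: go to q1, push Z → (q1, abababbb, Z)
  read a, top Z: go to q1, push XZ → (q1, bababbb, XZ)
  read b, top X: go to q1, push B → (q1, ababbb, BZ)
  read a, top B: go to q1, push BX → (q1, babbb, BXZ)
  read b, top B: go to q0, push X → (q0, abbb, XXZ)
  read a, top X: go to q0, push ε → (q0, bbb, XZ)
  read b, top X: go to q1, push ε → (q1, bb, Z)
No transition for (q1, b, top Z); M blocks with input bb remaining.

stuck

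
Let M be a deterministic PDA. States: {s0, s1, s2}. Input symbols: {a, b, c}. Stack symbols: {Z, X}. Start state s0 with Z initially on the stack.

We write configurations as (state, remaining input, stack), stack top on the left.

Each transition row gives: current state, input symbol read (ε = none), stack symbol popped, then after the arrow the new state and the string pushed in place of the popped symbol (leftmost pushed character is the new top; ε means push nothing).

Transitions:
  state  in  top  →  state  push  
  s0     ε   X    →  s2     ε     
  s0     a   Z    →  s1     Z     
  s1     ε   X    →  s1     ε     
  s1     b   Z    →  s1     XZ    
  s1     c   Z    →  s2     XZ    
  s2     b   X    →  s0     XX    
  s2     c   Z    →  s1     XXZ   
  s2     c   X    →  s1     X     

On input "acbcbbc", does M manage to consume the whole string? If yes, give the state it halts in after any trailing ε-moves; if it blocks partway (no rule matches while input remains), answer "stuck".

s2

(s0, acbcbbc, Z)
  read a, top Z: go to s1, push Z → (s1, cbcbbc, Z)
  read c, top Z: go to s2, push XZ → (s2, bcbbc, XZ)
  read b, top X: go to s0, push XX → (s0, cbbc, XXZ)
  ε-move, top X: go to s2, push ε → (s2, cbbc, XZ)
  read c, top X: go to s1, push X → (s1, bbc, XZ)
  ε-move, top X: go to s1, push ε → (s1, bbc, Z)
  read b, top Z: go to s1, push XZ → (s1, bc, XZ)
  ε-move, top X: go to s1, push ε → (s1, bc, Z)
  read b, top Z: go to s1, push XZ → (s1, c, XZ)
  ε-move, top X: go to s1, push ε → (s1, c, Z)
  read c, top Z: go to s2, push XZ → (s2, ε, XZ)
All input consumed; M is in state s2.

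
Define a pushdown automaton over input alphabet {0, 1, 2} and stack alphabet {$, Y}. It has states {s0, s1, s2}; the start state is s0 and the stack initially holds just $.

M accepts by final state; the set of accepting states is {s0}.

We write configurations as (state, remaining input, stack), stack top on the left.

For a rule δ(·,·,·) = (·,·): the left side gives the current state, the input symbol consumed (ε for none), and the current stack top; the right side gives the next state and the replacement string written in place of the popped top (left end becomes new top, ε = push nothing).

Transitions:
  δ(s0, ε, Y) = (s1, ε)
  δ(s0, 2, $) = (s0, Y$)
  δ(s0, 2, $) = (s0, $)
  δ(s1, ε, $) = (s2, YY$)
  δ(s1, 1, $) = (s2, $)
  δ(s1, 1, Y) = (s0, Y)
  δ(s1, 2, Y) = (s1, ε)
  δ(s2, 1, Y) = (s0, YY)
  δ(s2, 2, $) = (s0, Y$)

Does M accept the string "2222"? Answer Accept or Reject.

Accept

One accepting computation: (s0, 2222, $) ⊢ (s0, 222, $) ⊢ (s0, 22, $) ⊢ (s0, 2, $) ⊢ (s0, ε, Y$)
All input consumed and state s0 ∈ F.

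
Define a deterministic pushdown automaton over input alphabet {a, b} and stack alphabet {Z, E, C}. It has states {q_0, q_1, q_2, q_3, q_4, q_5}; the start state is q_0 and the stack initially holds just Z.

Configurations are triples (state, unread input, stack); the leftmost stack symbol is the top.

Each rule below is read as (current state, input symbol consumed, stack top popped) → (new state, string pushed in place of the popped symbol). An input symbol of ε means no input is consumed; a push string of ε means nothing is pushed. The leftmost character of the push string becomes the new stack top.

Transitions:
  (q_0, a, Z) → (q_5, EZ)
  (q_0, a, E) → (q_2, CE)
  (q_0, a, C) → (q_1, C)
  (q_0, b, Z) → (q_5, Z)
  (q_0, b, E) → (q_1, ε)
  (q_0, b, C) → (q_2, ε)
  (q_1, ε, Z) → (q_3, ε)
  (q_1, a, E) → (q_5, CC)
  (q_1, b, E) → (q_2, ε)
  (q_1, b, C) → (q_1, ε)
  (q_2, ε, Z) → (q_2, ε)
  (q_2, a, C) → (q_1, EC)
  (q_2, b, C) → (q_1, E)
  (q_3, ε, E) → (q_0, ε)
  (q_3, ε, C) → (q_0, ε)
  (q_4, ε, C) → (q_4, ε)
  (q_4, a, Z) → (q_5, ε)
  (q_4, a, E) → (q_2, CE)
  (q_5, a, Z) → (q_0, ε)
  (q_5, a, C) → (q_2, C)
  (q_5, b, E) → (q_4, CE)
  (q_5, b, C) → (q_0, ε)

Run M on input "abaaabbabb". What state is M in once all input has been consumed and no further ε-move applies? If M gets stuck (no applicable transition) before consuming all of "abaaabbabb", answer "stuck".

q_1

(q_0, abaaabbabb, Z)
  read a, top Z: go to q_5, push EZ → (q_5, baaabbabb, EZ)
  read b, top E: go to q_4, push CE → (q_4, aaabbabb, CEZ)
  ε-move, top C: go to q_4, push ε → (q_4, aaabbabb, EZ)
  read a, top E: go to q_2, push CE → (q_2, aabbabb, CEZ)
  read a, top C: go to q_1, push EC → (q_1, abbabb, ECEZ)
  read a, top E: go to q_5, push CC → (q_5, bbabb, CCCEZ)
  read b, top C: go to q_0, push ε → (q_0, babb, CCEZ)
  read b, top C: go to q_2, push ε → (q_2, abb, CEZ)
  read a, top C: go to q_1, push EC → (q_1, bb, ECEZ)
  read b, top E: go to q_2, push ε → (q_2, b, CEZ)
  read b, top C: go to q_1, push E → (q_1, ε, EEZ)
All input consumed; M is in state q_1.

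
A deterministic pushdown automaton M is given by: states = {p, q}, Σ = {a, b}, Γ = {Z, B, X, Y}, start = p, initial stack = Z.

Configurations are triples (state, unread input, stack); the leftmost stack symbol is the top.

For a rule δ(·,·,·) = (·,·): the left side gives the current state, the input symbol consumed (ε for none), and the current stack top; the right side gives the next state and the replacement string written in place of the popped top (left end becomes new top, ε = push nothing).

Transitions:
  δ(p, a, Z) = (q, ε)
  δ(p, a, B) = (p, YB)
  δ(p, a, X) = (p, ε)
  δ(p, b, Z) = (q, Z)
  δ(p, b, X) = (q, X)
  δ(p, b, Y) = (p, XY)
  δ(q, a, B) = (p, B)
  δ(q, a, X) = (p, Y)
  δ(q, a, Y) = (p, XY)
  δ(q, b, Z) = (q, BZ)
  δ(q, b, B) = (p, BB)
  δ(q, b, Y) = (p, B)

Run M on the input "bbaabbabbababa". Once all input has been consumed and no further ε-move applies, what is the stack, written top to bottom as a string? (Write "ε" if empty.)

YYYBZ

(p, bbaabbabbababa, Z)
  read b, top Z: go to q, push Z → (q, baabbabbababa, Z)
  read b, top Z: go to q, push BZ → (q, aabbabbababa, BZ)
  read a, top B: go to p, push B → (p, abbabbababa, BZ)
  read a, top B: go to p, push YB → (p, bbabbababa, YBZ)
  read b, top Y: go to p, push XY → (p, babbababa, XYBZ)
  read b, top X: go to q, push X → (q, abbababa, XYBZ)
  read a, top X: go to p, push Y → (p, bbababa, YYBZ)
  read b, top Y: go to p, push XY → (p, bababa, XYYBZ)
  read b, top X: go to q, push X → (q, ababa, XYYBZ)
  read a, top X: go to p, push Y → (p, baba, YYYBZ)
  read b, top Y: go to p, push XY → (p, aba, XYYYBZ)
  read a, top X: go to p, push ε → (p, ba, YYYBZ)
  read b, top Y: go to p, push XY → (p, a, XYYYBZ)
  read a, top X: go to p, push ε → (p, ε, YYYBZ)
All input consumed in state p with stack YYYBZ.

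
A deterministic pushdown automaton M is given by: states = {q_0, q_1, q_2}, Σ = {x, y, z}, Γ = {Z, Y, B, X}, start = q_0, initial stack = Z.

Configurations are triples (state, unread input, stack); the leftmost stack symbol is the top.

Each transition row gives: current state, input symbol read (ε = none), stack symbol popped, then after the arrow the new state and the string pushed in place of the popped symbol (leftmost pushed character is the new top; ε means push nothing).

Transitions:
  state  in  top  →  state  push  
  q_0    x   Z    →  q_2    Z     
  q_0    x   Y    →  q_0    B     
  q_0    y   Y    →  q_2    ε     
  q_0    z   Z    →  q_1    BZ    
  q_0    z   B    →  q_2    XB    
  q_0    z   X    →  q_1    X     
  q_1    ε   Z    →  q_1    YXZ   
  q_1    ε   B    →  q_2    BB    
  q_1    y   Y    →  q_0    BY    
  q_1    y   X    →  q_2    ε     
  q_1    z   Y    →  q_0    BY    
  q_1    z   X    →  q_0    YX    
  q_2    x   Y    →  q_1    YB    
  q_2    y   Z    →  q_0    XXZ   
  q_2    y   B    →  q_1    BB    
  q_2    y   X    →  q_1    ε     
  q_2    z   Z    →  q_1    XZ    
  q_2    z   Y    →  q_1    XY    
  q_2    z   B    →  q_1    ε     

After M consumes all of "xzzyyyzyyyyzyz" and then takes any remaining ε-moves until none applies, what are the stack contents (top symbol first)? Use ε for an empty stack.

(q_0, xzzyyyzyyyyzyz, Z) ⊢ (q_2, zzyyyzyyyyzyz, Z) ⊢ (q_1, zyyyzyyyyzyz, XZ) ⊢ (q_0, yyyzyyyyzyz, YXZ) ⊢ (q_2, yyzyyyyzyz, XZ) ⊢ (q_1, yzyyyyzyz, Z) ⊢ (q_1, yzyyyyzyz, YXZ) ⊢ (q_0, zyyyyzyz, BYXZ) ⊢ (q_2, yyyyzyz, XBYXZ) ⊢ (q_1, yyyzyz, BYXZ) ⊢ (q_2, yyyzyz, BBYXZ) ⊢ (q_1, yyzyz, BBBYXZ) ⊢ (q_2, yyzyz, BBBBYXZ) ⊢ (q_1, yzyz, BBBBBYXZ) ⊢ (q_2, yzyz, BBBBBBYXZ) ⊢ (q_1, zyz, BBBBBBBYXZ) ⊢ (q_2, zyz, BBBBBBBBYXZ) ⊢ (q_1, yz, BBBBBBBYXZ) ⊢ (q_2, yz, BBBBBBBBYXZ) ⊢ (q_1, z, BBBBBBBBBYXZ) ⊢ (q_2, z, BBBBBBBBBBYXZ) ⊢ (q_1, ε, BBBBBBBBBYXZ) ⊢ (q_2, ε, BBBBBBBBBBYXZ)
All input consumed in state q_2 with stack BBBBBBBBBBYXZ.

BBBBBBBBBBYXZ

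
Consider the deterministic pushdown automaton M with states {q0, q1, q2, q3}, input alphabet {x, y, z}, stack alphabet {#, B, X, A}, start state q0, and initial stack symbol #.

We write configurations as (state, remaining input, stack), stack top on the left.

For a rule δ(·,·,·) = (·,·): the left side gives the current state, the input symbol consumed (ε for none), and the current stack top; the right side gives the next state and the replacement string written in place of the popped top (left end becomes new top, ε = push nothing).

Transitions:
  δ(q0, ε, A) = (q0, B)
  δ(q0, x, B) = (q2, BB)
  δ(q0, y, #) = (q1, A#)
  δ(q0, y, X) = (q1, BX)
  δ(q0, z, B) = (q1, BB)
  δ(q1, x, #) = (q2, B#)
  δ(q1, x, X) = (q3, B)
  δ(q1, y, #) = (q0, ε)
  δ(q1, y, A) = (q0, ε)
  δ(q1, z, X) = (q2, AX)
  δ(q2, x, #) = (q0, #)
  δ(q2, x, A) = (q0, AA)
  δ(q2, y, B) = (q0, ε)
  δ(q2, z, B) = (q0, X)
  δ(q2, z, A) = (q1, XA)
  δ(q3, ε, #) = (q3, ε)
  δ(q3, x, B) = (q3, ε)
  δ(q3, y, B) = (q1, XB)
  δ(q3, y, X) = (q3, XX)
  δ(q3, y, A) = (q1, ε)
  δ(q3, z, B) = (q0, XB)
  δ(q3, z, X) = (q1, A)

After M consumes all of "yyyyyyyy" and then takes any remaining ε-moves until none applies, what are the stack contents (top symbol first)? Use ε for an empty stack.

#

(q0, yyyyyyyy, #) ⊢ (q1, yyyyyyy, A#) ⊢ (q0, yyyyyy, #) ⊢ (q1, yyyyy, A#) ⊢ (q0, yyyy, #) ⊢ (q1, yyy, A#) ⊢ (q0, yy, #) ⊢ (q1, y, A#) ⊢ (q0, ε, #)
All input consumed in state q0 with stack #.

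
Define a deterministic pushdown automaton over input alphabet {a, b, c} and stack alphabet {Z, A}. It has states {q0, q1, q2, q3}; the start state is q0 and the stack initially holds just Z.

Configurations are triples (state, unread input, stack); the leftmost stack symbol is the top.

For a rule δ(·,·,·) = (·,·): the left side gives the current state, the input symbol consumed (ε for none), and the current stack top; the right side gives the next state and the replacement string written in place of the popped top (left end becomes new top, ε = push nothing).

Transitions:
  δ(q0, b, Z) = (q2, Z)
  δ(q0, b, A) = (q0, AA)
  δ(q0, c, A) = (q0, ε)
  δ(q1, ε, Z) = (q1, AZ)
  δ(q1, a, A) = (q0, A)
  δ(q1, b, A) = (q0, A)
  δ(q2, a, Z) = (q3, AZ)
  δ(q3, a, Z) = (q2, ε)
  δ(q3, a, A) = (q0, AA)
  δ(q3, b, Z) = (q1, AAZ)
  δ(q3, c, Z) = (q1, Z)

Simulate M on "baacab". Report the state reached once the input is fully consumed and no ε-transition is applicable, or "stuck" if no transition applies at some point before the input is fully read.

(q0, baacab, Z)
  read b, top Z: go to q2, push Z → (q2, aacab, Z)
  read a, top Z: go to q3, push AZ → (q3, acab, AZ)
  read a, top A: go to q0, push AA → (q0, cab, AAZ)
  read c, top A: go to q0, push ε → (q0, ab, AZ)
No transition for (q0, a, top A); M blocks with input ab remaining.

stuck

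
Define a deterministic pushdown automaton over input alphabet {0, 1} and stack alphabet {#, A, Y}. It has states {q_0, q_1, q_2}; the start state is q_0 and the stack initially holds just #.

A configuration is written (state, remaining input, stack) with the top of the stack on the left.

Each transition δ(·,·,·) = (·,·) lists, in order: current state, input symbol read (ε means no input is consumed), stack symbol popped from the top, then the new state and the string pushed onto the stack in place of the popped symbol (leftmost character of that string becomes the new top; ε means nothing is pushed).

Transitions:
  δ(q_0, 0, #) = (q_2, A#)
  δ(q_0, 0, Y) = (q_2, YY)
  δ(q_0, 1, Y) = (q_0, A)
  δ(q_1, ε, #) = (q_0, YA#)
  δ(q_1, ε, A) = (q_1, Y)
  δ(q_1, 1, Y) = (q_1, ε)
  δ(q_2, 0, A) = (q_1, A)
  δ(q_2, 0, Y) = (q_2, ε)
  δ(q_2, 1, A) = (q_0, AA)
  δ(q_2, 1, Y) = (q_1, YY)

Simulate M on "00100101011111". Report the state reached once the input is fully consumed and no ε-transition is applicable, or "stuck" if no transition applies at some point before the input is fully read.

(q_0, 00100101011111, #) ⊢ (q_2, 0100101011111, A#) ⊢ (q_1, 100101011111, A#) ⊢ (q_1, 100101011111, Y#) ⊢ (q_1, 00101011111, #) ⊢ (q_0, 00101011111, YA#) ⊢ (q_2, 0101011111, YYA#) ⊢ (q_2, 101011111, YA#) ⊢ (q_1, 01011111, YYA#)
No transition for (q_1, 0, top Y); M blocks with input 01011111 remaining.

stuck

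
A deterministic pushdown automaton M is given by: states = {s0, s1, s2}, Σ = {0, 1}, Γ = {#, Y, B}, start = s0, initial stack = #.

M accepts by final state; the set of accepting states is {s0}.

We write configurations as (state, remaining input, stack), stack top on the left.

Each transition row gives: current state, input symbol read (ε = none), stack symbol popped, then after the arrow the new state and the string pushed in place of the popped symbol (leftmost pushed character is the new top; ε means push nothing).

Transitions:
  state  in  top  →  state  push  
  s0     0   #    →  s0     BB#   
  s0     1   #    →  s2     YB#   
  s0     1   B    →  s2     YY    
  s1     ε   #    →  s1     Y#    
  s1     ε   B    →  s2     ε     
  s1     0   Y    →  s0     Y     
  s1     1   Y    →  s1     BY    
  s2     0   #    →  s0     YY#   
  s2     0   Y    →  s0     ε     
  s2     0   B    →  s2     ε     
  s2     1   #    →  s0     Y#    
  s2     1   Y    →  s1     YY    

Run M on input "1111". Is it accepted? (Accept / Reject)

Reject

(s0, 1111, #)
  read 1, top #: go to s2, push YB# → (s2, 111, YB#)
  read 1, top Y: go to s1, push YY → (s1, 11, YYB#)
  read 1, top Y: go to s1, push BY → (s1, 1, BYYB#)
  ε-move, top B: go to s2, push ε → (s2, 1, YYB#)
  read 1, top Y: go to s1, push YY → (s1, ε, YYYB#)
All input consumed; state s1 ∉ F and no further ε-move applies.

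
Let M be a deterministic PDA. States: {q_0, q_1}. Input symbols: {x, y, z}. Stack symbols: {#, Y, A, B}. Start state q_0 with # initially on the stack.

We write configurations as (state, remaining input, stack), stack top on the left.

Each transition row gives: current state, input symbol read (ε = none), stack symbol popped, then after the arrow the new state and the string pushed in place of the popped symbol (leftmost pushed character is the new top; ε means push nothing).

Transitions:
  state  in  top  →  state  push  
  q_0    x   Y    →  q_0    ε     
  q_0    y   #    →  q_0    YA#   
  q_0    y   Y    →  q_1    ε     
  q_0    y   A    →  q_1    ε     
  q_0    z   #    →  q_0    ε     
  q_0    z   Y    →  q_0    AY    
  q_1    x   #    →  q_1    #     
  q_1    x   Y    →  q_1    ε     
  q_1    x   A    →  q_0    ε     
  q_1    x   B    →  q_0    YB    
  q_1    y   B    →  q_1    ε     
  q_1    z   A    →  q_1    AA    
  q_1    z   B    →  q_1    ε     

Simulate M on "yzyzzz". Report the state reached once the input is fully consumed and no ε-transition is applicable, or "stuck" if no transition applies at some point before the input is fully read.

stuck

(q_0, yzyzzz, #) ⊢ (q_0, zyzzz, YA#) ⊢ (q_0, yzzz, AYA#) ⊢ (q_1, zzz, YA#)
No transition for (q_1, z, top Y); M blocks with input zzz remaining.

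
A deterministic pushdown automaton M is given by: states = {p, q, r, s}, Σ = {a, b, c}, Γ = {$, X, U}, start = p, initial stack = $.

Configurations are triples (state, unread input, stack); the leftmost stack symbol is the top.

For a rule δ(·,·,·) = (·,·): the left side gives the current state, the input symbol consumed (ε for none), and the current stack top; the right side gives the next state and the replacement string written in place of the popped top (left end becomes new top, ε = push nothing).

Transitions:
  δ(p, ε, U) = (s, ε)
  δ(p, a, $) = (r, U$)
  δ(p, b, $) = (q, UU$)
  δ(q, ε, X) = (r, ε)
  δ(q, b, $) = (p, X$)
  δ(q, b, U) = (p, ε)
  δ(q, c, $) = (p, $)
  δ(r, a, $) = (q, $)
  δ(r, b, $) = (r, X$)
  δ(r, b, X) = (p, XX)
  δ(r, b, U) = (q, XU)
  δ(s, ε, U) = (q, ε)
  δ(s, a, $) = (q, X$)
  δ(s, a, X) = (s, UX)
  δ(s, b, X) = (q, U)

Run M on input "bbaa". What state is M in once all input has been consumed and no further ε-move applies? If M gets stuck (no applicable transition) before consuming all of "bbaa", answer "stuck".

q

(p, bbaa, $)
  read b, top $: go to q, push UU$ → (q, baa, UU$)
  read b, top U: go to p, push ε → (p, aa, U$)
  ε-move, top U: go to s, push ε → (s, aa, $)
  read a, top $: go to q, push X$ → (q, a, X$)
  ε-move, top X: go to r, push ε → (r, a, $)
  read a, top $: go to q, push $ → (q, ε, $)
All input consumed; M is in state q.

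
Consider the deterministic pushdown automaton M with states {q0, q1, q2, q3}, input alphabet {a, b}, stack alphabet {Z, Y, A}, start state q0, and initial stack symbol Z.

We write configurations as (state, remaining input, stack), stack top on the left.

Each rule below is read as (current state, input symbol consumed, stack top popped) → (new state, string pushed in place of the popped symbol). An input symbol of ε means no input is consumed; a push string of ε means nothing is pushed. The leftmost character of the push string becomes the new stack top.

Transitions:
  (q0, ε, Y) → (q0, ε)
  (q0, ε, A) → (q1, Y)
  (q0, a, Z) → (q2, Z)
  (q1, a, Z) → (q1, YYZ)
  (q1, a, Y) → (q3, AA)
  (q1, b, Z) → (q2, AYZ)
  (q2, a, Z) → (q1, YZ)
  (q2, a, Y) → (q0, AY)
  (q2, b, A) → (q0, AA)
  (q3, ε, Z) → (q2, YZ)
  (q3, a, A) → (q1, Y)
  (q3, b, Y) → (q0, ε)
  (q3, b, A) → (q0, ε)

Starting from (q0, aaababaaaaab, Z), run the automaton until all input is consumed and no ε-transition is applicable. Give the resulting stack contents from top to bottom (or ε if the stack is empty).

(q0, aaababaaaaab, Z)
  read a, top Z: go to q2, push Z → (q2, aababaaaaab, Z)
  read a, top Z: go to q1, push YZ → (q1, ababaaaaab, YZ)
  read a, top Y: go to q3, push AA → (q3, babaaaaab, AAZ)
  read b, top A: go to q0, push ε → (q0, abaaaaab, AZ)
  ε-move, top A: go to q1, push Y → (q1, abaaaaab, YZ)
  read a, top Y: go to q3, push AA → (q3, baaaaab, AAZ)
  read b, top A: go to q0, push ε → (q0, aaaaab, AZ)
  ε-move, top A: go to q1, push Y → (q1, aaaaab, YZ)
  read a, top Y: go to q3, push AA → (q3, aaaab, AAZ)
  read a, top A: go to q1, push Y → (q1, aaab, YAZ)
  read a, top Y: go to q3, push AA → (q3, aab, AAAZ)
  read a, top A: go to q1, push Y → (q1, ab, YAAZ)
  read a, top Y: go to q3, push AA → (q3, b, AAAAZ)
  read b, top A: go to q0, push ε → (q0, ε, AAAZ)
  ε-move, top A: go to q1, push Y → (q1, ε, YAAZ)
All input consumed in state q1 with stack YAAZ.

YAAZ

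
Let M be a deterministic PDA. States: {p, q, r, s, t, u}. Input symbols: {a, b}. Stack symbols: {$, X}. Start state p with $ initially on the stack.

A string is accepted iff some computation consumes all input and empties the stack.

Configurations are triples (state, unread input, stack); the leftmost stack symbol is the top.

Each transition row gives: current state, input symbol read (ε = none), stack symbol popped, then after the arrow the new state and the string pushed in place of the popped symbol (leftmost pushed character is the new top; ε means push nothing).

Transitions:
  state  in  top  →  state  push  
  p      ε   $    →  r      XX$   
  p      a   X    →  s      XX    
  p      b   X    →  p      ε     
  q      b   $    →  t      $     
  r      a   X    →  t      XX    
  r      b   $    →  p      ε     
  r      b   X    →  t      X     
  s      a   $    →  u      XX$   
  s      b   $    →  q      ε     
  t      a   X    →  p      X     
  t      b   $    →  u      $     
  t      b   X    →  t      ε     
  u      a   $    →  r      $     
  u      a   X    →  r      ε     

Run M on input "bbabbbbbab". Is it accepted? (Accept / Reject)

(p, bbabbbbbab, $)
  ε-move, top $: go to r, push XX$ → (r, bbabbbbbab, XX$)
  read b, top X: go to t, push X → (t, babbbbbab, XX$)
  read b, top X: go to t, push ε → (t, abbbbbab, X$)
  read a, top X: go to p, push X → (p, bbbbbab, X$)
  read b, top X: go to p, push ε → (p, bbbbab, $)
  ε-move, top $: go to r, push XX$ → (r, bbbbab, XX$)
  read b, top X: go to t, push X → (t, bbbab, XX$)
  read b, top X: go to t, push ε → (t, bbab, X$)
  read b, top X: go to t, push ε → (t, bab, $)
  read b, top $: go to u, push $ → (u, ab, $)
  read a, top $: go to r, push $ → (r, b, $)
  read b, top $: go to p, push ε → (p, ε, ε)
All input consumed and the stack is empty.

Accept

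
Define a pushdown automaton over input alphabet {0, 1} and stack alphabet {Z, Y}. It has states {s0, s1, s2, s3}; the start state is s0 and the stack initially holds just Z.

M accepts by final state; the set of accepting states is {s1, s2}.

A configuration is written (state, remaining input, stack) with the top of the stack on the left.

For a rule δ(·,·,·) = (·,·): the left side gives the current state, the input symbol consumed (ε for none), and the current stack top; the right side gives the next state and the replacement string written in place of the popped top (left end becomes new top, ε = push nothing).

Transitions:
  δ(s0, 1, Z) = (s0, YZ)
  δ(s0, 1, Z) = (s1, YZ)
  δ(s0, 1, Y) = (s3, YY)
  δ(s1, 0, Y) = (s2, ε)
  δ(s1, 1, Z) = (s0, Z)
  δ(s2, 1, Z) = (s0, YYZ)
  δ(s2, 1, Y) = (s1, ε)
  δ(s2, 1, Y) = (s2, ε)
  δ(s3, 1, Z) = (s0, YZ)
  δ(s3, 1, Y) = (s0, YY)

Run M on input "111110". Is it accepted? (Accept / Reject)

Reject

No computation consumes all input and reaches a final state.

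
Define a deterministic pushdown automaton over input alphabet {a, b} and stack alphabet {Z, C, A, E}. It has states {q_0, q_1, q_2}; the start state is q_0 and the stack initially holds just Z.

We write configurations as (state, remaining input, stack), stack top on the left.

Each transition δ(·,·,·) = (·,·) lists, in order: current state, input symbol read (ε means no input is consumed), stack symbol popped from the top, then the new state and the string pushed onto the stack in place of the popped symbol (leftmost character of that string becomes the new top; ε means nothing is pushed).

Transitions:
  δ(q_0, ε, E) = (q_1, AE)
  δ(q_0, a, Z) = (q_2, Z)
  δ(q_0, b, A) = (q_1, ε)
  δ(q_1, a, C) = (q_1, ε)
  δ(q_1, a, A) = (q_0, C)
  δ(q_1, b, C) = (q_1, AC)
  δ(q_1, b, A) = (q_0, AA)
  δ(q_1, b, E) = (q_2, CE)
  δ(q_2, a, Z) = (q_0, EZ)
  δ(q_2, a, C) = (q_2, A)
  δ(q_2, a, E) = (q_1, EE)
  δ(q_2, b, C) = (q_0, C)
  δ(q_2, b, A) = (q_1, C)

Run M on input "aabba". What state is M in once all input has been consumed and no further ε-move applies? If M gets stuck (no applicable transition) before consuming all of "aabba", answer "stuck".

q_0

(q_0, aabba, Z)
  read a, top Z: go to q_2, push Z → (q_2, abba, Z)
  read a, top Z: go to q_0, push EZ → (q_0, bba, EZ)
  ε-move, top E: go to q_1, push AE → (q_1, bba, AEZ)
  read b, top A: go to q_0, push AA → (q_0, ba, AAEZ)
  read b, top A: go to q_1, push ε → (q_1, a, AEZ)
  read a, top A: go to q_0, push C → (q_0, ε, CEZ)
All input consumed; M is in state q_0.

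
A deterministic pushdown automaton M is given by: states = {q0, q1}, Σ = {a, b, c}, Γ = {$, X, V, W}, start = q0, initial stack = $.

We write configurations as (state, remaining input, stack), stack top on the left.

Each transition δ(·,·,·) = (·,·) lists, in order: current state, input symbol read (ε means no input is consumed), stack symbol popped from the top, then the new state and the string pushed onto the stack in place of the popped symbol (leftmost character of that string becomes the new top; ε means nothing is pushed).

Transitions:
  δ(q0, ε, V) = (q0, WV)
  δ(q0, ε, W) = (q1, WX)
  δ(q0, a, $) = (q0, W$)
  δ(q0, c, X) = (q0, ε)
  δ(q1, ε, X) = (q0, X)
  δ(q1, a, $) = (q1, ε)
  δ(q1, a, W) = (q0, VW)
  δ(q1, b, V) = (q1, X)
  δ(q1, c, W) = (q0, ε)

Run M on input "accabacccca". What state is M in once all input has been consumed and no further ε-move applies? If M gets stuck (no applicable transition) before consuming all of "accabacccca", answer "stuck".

(q0, accabacccca, $)
  read a, top $: go to q0, push W$ → (q0, ccabacccca, W$)
  ε-move, top W: go to q1, push WX → (q1, ccabacccca, WX$)
  read c, top W: go to q0, push ε → (q0, cabacccca, X$)
  read c, top X: go to q0, push ε → (q0, abacccca, $)
  read a, top $: go to q0, push W$ → (q0, bacccca, W$)
  ε-move, top W: go to q1, push WX → (q1, bacccca, WX$)
No transition for (q1, b, top W); M blocks with input bacccca remaining.

stuck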